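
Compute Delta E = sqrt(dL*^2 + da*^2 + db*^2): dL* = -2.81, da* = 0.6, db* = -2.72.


Formula: Delta E = sqrt(dL*^2 + da*^2 + db*^2)
Step 1: dL*^2 = (-2.81)^2 = 7.8961
Step 2: da*^2 = 0.6^2 = 0.36
Step 3: db*^2 = (-2.72)^2 = 7.3984
Step 4: Sum = 7.8961 + 0.36 + 7.3984 = 15.6545
Step 5: Delta E = sqrt(15.6545) = 3.96

3.96 Delta E


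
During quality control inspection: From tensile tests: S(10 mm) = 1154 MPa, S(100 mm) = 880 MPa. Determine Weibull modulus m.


Formula: m = ln(L1/L2) / ln(S2/S1)
Step 1: ln(L1/L2) = ln(10/100) = -2.30259
Step 2: S2/S1 = 880/1154 = 0.76256
Step 3: ln(S2/S1) = ln(0.76256) = -0.27107
Step 4: m = -2.30259 / -0.27107 = 8.49

8.49 (Weibull m)


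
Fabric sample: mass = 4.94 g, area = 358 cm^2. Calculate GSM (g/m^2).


Formula: GSM = mass_g / area_m2
Step 1: Convert area: 358 cm^2 = 358 / 10000 = 0.0358 m^2
Step 2: GSM = 4.94 g / 0.0358 m^2 = 138.0 g/m^2

138.0 g/m^2


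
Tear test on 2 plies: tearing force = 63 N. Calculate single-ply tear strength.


Formula: Per-ply strength = Total force / Number of plies
Per-ply = 63 N / 2
Per-ply = 31.5 N

31.5 N


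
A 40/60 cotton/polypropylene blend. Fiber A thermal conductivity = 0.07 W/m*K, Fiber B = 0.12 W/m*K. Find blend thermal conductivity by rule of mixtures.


Formula: Blend property = (fraction_A * property_A) + (fraction_B * property_B)
Step 1: Contribution A = 40/100 * 0.07 W/m*K = 0.028 W/m*K
Step 2: Contribution B = 60/100 * 0.12 W/m*K = 0.072 W/m*K
Step 3: Blend thermal conductivity = 0.028 + 0.072 = 0.1 W/m*K

0.1 W/m*K


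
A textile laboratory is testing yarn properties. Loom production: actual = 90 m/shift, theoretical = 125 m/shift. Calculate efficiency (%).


Formula: Efficiency% = (Actual output / Theoretical output) * 100
Efficiency% = (90 / 125) * 100
Efficiency% = 0.72 * 100 = 72.0%

72.0%


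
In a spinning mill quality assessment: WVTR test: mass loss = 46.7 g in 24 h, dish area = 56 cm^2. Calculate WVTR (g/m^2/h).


Formula: WVTR = mass_loss / (area * time)
Step 1: Convert area: 56 cm^2 = 0.0056 m^2
Step 2: WVTR = 46.7 g / (0.0056 m^2 * 24 h)
Step 3: WVTR = 46.7 / 0.1344 = 347.5 g/m^2/h

347.5 g/m^2/h


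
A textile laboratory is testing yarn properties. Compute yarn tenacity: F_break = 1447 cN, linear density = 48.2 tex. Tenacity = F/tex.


Formula: Tenacity = Breaking force / Linear density
Tenacity = 1447 cN / 48.2 tex
Tenacity = 30.02 cN/tex

30.02 cN/tex


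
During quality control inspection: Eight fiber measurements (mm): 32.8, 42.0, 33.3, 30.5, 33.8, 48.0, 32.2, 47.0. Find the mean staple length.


Formula: Mean = sum of lengths / count
Sum = 32.8 + 42.0 + 33.3 + 30.5 + 33.8 + 48.0 + 32.2 + 47.0
Sum = 299.6 mm
Mean = 299.6 / 8 = 37.45 mm

37.45 mm


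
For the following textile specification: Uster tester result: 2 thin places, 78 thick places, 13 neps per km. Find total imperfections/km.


Formula: Total = thin places + thick places + neps
Total = 2 + 78 + 13
Total = 93 imperfections/km

93 imperfections/km


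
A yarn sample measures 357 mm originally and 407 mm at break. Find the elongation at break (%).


Formula: Elongation (%) = ((L_break - L0) / L0) * 100
Step 1: Extension = 407 - 357 = 50 mm
Step 2: Elongation = (50 / 357) * 100
Step 3: Elongation = 0.140056 * 100 = 14.0056% ≈ 14.0%

14.0%


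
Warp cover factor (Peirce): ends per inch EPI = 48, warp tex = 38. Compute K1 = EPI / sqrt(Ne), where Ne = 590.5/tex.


Formula: K1 = EPI / sqrt(Ne), with Ne = 590.5 / tex_warp
Step 1: Ne = 590.5 / 38 = 15.539
Step 2: sqrt(Ne) = sqrt(15.539) = 3.942
Step 3: K1 = 48 / 3.942 = 12.2

12.2


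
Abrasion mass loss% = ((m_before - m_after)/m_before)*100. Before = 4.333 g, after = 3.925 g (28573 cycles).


Formula: Mass loss% = ((m_before - m_after) / m_before) * 100
Step 1: Mass loss = 4.333 - 3.925 = 0.408 g
Step 2: Ratio = 0.408 / 4.333 = 0.0941611
Step 3: Mass loss% = 0.0941611 * 100 = 9.41611% ≈ 9.42%

9.42%


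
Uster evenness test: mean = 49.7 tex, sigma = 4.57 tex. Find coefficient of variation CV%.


Formula: CV% = (standard deviation / mean) * 100
Step 1: Ratio = 4.57 / 49.7 = 0.091952
Step 2: CV% = 0.091952 * 100 = 9.1952% ≈ 9.2%

9.2%


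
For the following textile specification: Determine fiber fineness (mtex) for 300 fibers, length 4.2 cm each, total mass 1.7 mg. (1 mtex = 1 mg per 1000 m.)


Formula: fineness (mtex) = mass (mg) / total length (km) = (mass_mg / total_length_m) * 1000
Step 1: Convert fiber length: 4.2 cm = 0.042 m
Step 2: Total fiber length = 300 * 0.042 = 12.6 m
Step 3: Linear density = 1.7 mg / 12.6 m = 0.1349 mg/m
Step 4: fineness = 0.1349 * 1000 = 134.9 mtex

134.9 mtex


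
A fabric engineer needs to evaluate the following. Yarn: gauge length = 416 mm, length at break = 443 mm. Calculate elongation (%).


Formula: Elongation (%) = ((L_break - L0) / L0) * 100
Step 1: Extension = 443 - 416 = 27 mm
Step 2: Elongation = (27 / 416) * 100
Step 3: Elongation = 0.064904 * 100 = 6.4904% ≈ 6.5%

6.5%


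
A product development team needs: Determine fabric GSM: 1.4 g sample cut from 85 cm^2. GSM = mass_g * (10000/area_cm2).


Formula: GSM = mass_g / area_m2
Step 1: Convert area: 85 cm^2 = 85 / 10000 = 0.0085 m^2
Step 2: GSM = 1.4 g / 0.0085 m^2 = 164.7 g/m^2

164.7 g/m^2


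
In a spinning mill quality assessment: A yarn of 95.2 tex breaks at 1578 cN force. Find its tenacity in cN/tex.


Formula: Tenacity = Breaking force / Linear density
Tenacity = 1578 cN / 95.2 tex
Tenacity = 16.58 cN/tex

16.58 cN/tex


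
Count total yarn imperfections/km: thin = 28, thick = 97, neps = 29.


Formula: Total = thin places + thick places + neps
Total = 28 + 97 + 29
Total = 154 imperfections/km

154 imperfections/km


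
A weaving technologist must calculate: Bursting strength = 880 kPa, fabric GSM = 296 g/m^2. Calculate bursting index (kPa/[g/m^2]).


Formula: Bursting Index = Bursting Strength / Fabric GSM
BI = 880 kPa / 296 g/m^2
BI = 2.973 kPa/(g/m^2)

2.973 kPa/(g/m^2)


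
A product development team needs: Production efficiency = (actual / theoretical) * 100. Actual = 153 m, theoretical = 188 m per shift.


Formula: Efficiency% = (Actual output / Theoretical output) * 100
Efficiency% = (153 / 188) * 100
Efficiency% = 0.81383 * 100 = 81.383% ≈ 81.4%

81.4%


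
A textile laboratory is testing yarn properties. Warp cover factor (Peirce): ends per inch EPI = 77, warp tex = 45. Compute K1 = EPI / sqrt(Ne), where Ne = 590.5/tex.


Formula: K1 = EPI / sqrt(Ne), with Ne = 590.5 / tex_warp
Step 1: Ne = 590.5 / 45 = 13.122
Step 2: sqrt(Ne) = sqrt(13.122) = 3.6224
Step 3: K1 = 77 / 3.6224 = 21.3

21.3


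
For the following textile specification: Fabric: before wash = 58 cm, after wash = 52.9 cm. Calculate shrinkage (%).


Formula: Shrinkage% = ((L_before - L_after) / L_before) * 100
Step 1: Shrinkage = 58 - 52.9 = 5.1 cm
Step 2: Shrinkage% = (5.1 / 58) * 100
Step 3: Shrinkage% = 0.087931 * 100 = 8.7931% ≈ 8.8%

8.8%


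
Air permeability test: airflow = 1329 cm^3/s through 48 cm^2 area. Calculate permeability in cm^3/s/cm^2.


Formula: Air Permeability = Airflow / Test Area
AP = 1329 cm^3/s / 48 cm^2
AP = 27.7 cm^3/s/cm^2

27.7 cm^3/s/cm^2


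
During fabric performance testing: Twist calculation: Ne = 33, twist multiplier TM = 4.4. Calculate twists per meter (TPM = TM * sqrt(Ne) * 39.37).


Formula: TPM = TM * sqrt(Ne) * 39.37
Step 1: sqrt(Ne) = sqrt(33) = 5.7446
Step 2: TM * sqrt(Ne) = 4.4 * 5.7446 = 25.2762
Step 3: TPM = 25.2762 * 39.37 = 995 twists/m

995 twists/m


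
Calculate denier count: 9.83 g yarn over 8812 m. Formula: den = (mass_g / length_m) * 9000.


Formula: den = (mass_g / length_m) * 9000
Substituting: den = (9.83 / 8812) * 9000
Intermediate: 9.83 / 8812 = 0.00111552 g/m
den = 0.00111552 * 9000 = 10.0 denier

10.0 denier


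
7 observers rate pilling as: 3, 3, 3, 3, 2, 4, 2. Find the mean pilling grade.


Formula: Mean = sum / count
Sum = 3 + 3 + 3 + 3 + 2 + 4 + 2 = 20
Mean = 20 / 7 = 2.9

2.9


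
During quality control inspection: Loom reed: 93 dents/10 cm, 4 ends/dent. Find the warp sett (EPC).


Formula: EPC = (dents per 10 cm * ends per dent) / 10
Step 1: Total ends per 10 cm = 93 * 4 = 372
Step 2: EPC = 372 / 10 = 37.2 ends/cm

37.2 ends/cm


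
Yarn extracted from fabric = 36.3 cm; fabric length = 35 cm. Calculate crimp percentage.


Formula: Crimp% = ((L_yarn - L_fabric) / L_fabric) * 100
Step 1: Extension = 36.3 - 35 = 1.3 cm
Step 2: Crimp% = (1.3 / 35) * 100
Step 3: Crimp% = 0.037143 * 100 = 3.7143% ≈ 3.7%

3.7%


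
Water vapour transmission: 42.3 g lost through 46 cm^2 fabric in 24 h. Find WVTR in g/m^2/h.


Formula: WVTR = mass_loss / (area * time)
Step 1: Convert area: 46 cm^2 = 0.0046 m^2
Step 2: WVTR = 42.3 g / (0.0046 m^2 * 24 h)
Step 3: WVTR = 42.3 / 0.1104 = 383.2 g/m^2/h

383.2 g/m^2/h


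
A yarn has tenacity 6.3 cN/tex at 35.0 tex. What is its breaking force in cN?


Formula: Breaking force = Tenacity * Linear density
F = 6.3 cN/tex * 35.0 tex
F = 220.50 cN

220.50 cN


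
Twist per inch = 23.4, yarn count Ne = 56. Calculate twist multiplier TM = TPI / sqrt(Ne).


Formula: TM = TPI / sqrt(Ne)
Step 1: sqrt(Ne) = sqrt(56) = 7.4833
Step 2: TM = 23.4 / 7.4833 = 3.13

3.13 TM


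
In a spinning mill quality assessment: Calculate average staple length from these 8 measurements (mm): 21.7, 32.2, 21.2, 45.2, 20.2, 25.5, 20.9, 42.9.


Formula: Mean = sum of lengths / count
Sum = 21.7 + 32.2 + 21.2 + 45.2 + 20.2 + 25.5 + 20.9 + 42.9
Sum = 229.8 mm
Mean = 229.8 / 8 = 28.73 mm

28.73 mm


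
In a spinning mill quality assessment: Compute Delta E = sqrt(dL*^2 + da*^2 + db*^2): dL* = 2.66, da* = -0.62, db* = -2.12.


Formula: Delta E = sqrt(dL*^2 + da*^2 + db*^2)
Step 1: dL*^2 = 2.66^2 = 7.0756
Step 2: da*^2 = (-0.62)^2 = 0.3844
Step 3: db*^2 = (-2.12)^2 = 4.4944
Step 4: Sum = 7.0756 + 0.3844 + 4.4944 = 11.9544
Step 5: Delta E = sqrt(11.9544) = 3.46

3.46 Delta E


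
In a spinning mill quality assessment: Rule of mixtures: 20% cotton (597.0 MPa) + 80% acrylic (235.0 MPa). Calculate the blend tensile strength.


Formula: Blend property = (fraction_A * property_A) + (fraction_B * property_B)
Step 1: Contribution A = 20/100 * 597.0 MPa = 119.4 MPa
Step 2: Contribution B = 80/100 * 235.0 MPa = 188.0 MPa
Step 3: Blend tensile strength = 119.4 + 188.0 = 307.4 MPa

307.4 MPa


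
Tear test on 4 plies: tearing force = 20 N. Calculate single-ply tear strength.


Formula: Per-ply strength = Total force / Number of plies
Per-ply = 20 N / 4
Per-ply = 5 N

5 N


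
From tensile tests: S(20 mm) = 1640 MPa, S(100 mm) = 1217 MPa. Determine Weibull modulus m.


Formula: m = ln(L1/L2) / ln(S2/S1)
Step 1: ln(L1/L2) = ln(20/100) = -1.60944
Step 2: S2/S1 = 1217/1640 = 0.74207
Step 3: ln(S2/S1) = ln(0.74207) = -0.29831
Step 4: m = -1.60944 / -0.29831 = 5.40

5.40 (Weibull m)


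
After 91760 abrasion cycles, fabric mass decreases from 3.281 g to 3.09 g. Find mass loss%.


Formula: Mass loss% = ((m_before - m_after) / m_before) * 100
Step 1: Mass loss = 3.281 - 3.09 = 0.191 g
Step 2: Ratio = 0.191 / 3.281 = 0.058214
Step 3: Mass loss% = 0.058214 * 100 = 5.8214% ≈ 5.82%

5.82%


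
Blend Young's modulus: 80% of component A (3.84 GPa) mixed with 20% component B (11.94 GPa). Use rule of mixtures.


Formula: Blend property = (fraction_A * property_A) + (fraction_B * property_B)
Step 1: Contribution A = 80/100 * 3.84 GPa = 3.072 GPa
Step 2: Contribution B = 20/100 * 11.94 GPa = 2.388 GPa
Step 3: Blend Young's modulus = 3.072 + 2.388 = 5.46 GPa

5.46 GPa


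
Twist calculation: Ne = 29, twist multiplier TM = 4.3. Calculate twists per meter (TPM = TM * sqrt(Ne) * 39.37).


Formula: TPM = TM * sqrt(Ne) * 39.37
Step 1: sqrt(Ne) = sqrt(29) = 5.3852
Step 2: TM * sqrt(Ne) = 4.3 * 5.3852 = 23.1564
Step 3: TPM = 23.1564 * 39.37 = 912 twists/m

912 twists/m


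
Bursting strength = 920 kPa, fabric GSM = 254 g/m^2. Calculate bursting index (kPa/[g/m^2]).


Formula: Bursting Index = Bursting Strength / Fabric GSM
BI = 920 kPa / 254 g/m^2
BI = 3.622 kPa/(g/m^2)

3.622 kPa/(g/m^2)


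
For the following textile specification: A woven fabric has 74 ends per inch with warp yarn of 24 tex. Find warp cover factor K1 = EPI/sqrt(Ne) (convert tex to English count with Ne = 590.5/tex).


Formula: K1 = EPI / sqrt(Ne), with Ne = 590.5 / tex_warp
Step 1: Ne = 590.5 / 24 = 24.604
Step 2: sqrt(Ne) = sqrt(24.604) = 4.9602
Step 3: K1 = 74 / 4.9602 = 14.9

14.9


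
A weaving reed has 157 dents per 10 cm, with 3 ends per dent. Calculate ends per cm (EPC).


Formula: EPC = (dents per 10 cm * ends per dent) / 10
Step 1: Total ends per 10 cm = 157 * 3 = 471
Step 2: EPC = 471 / 10 = 47.1 ends/cm

47.1 ends/cm


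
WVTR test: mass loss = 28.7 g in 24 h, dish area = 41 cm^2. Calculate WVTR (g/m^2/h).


Formula: WVTR = mass_loss / (area * time)
Step 1: Convert area: 41 cm^2 = 0.0041 m^2
Step 2: WVTR = 28.7 g / (0.0041 m^2 * 24 h)
Step 3: WVTR = 28.7 / 0.0984 = 291.7 g/m^2/h

291.7 g/m^2/h


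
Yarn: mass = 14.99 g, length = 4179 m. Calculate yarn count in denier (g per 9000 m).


Formula: den = (mass_g / length_m) * 9000
Substituting: den = (14.99 / 4179) * 9000
Intermediate: 14.99 / 4179 = 0.00358698 g/m
den = 0.00358698 * 9000 = 32.3 denier

32.3 denier


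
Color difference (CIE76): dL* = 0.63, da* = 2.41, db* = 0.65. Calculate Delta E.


Formula: Delta E = sqrt(dL*^2 + da*^2 + db*^2)
Step 1: dL*^2 = 0.63^2 = 0.3969
Step 2: da*^2 = 2.41^2 = 5.8081
Step 3: db*^2 = 0.65^2 = 0.4225
Step 4: Sum = 0.3969 + 5.8081 + 0.4225 = 6.6275
Step 5: Delta E = sqrt(6.6275) = 2.57

2.57 Delta E


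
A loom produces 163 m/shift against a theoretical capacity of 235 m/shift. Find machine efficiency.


Formula: Efficiency% = (Actual output / Theoretical output) * 100
Efficiency% = (163 / 235) * 100
Efficiency% = 0.693617 * 100 = 69.3617% ≈ 69.4%

69.4%


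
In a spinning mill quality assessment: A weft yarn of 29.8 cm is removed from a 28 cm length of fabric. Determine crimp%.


Formula: Crimp% = ((L_yarn - L_fabric) / L_fabric) * 100
Step 1: Extension = 29.8 - 28 = 1.8 cm
Step 2: Crimp% = (1.8 / 28) * 100
Step 3: Crimp% = 0.064286 * 100 = 6.4286% ≈ 6.4%

6.4%


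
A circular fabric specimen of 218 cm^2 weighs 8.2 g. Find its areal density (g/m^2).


Formula: GSM = mass_g / area_m2
Step 1: Convert area: 218 cm^2 = 218 / 10000 = 0.0218 m^2
Step 2: GSM = 8.2 g / 0.0218 m^2 = 376.1 g/m^2

376.1 g/m^2


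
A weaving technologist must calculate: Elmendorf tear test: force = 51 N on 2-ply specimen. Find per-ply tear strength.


Formula: Per-ply strength = Total force / Number of plies
Per-ply = 51 N / 2
Per-ply = 25.5 N

25.5 N


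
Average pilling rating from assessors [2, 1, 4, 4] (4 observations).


Formula: Mean = sum / count
Sum = 2 + 1 + 4 + 4 = 11
Mean = 11 / 4 = 2.8

2.8


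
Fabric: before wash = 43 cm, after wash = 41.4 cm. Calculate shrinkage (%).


Formula: Shrinkage% = ((L_before - L_after) / L_before) * 100
Step 1: Shrinkage = 43 - 41.4 = 1.6 cm
Step 2: Shrinkage% = (1.6 / 43) * 100
Step 3: Shrinkage% = 0.037209 * 100 = 3.7209% ≈ 3.7%

3.7%


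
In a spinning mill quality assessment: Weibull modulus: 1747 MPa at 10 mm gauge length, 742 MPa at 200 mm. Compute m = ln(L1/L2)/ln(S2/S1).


Formula: m = ln(L1/L2) / ln(S2/S1)
Step 1: ln(L1/L2) = ln(10/200) = -2.99573
Step 2: S2/S1 = 742/1747 = 0.42473
Step 3: ln(S2/S1) = ln(0.42473) = -0.85630
Step 4: m = -2.99573 / -0.85630 = 3.50

3.50 (Weibull m)


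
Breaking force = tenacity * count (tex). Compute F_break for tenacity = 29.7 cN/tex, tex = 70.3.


Formula: Breaking force = Tenacity * Linear density
F = 29.7 cN/tex * 70.3 tex
F = 2087.91 cN

2087.91 cN


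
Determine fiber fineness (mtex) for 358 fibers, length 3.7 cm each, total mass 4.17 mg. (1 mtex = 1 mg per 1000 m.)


Formula: fineness (mtex) = mass (mg) / total length (km) = (mass_mg / total_length_m) * 1000
Step 1: Convert fiber length: 3.7 cm = 0.037 m
Step 2: Total fiber length = 358 * 0.037 = 13.246 m
Step 3: Linear density = 4.17 mg / 13.246 m = 0.3148 mg/m
Step 4: fineness = 0.3148 * 1000 = 314.8 mtex

314.8 mtex


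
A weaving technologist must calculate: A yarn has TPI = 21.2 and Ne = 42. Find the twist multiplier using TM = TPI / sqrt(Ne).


Formula: TM = TPI / sqrt(Ne)
Step 1: sqrt(Ne) = sqrt(42) = 6.4807
Step 2: TM = 21.2 / 6.4807 = 3.27

3.27 TM


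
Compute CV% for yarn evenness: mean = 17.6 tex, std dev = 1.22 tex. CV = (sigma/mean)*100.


Formula: CV% = (standard deviation / mean) * 100
Step 1: Ratio = 1.22 / 17.6 = 0.069318
Step 2: CV% = 0.069318 * 100 = 6.9318% ≈ 6.9%

6.9%


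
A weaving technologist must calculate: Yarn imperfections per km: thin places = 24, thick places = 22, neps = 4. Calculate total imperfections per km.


Formula: Total = thin places + thick places + neps
Total = 24 + 22 + 4
Total = 50 imperfections/km

50 imperfections/km


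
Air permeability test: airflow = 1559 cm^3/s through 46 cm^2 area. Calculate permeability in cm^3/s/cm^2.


Formula: Air Permeability = Airflow / Test Area
AP = 1559 cm^3/s / 46 cm^2
AP = 33.9 cm^3/s/cm^2

33.9 cm^3/s/cm^2


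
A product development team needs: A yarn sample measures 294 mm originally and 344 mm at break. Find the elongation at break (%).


Formula: Elongation (%) = ((L_break - L0) / L0) * 100
Step 1: Extension = 344 - 294 = 50 mm
Step 2: Elongation = (50 / 294) * 100
Step 3: Elongation = 0.170068 * 100 = 17.0068% ≈ 17.0%

17.0%


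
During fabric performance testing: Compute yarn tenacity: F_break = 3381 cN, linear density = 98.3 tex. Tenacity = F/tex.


Formula: Tenacity = Breaking force / Linear density
Tenacity = 3381 cN / 98.3 tex
Tenacity = 34.39 cN/tex

34.39 cN/tex


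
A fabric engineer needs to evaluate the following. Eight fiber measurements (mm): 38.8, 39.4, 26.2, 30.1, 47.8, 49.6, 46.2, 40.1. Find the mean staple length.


Formula: Mean = sum of lengths / count
Sum = 38.8 + 39.4 + 26.2 + 30.1 + 47.8 + 49.6 + 46.2 + 40.1
Sum = 318.2 mm
Mean = 318.2 / 8 = 39.78 mm

39.78 mm


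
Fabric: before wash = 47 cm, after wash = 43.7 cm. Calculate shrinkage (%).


Formula: Shrinkage% = ((L_before - L_after) / L_before) * 100
Step 1: Shrinkage = 47 - 43.7 = 3.3 cm
Step 2: Shrinkage% = (3.3 / 47) * 100
Step 3: Shrinkage% = 0.070213 * 100 = 7.0213% ≈ 7.0%

7.0%


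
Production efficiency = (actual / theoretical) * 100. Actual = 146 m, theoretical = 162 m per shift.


Formula: Efficiency% = (Actual output / Theoretical output) * 100
Efficiency% = (146 / 162) * 100
Efficiency% = 0.901235 * 100 = 90.1235% ≈ 90.1%

90.1%


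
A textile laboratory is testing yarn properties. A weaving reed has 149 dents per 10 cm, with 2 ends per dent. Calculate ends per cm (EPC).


Formula: EPC = (dents per 10 cm * ends per dent) / 10
Step 1: Total ends per 10 cm = 149 * 2 = 298
Step 2: EPC = 298 / 10 = 29.8 ends/cm

29.8 ends/cm


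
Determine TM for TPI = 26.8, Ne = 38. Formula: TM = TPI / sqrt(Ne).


Formula: TM = TPI / sqrt(Ne)
Step 1: sqrt(Ne) = sqrt(38) = 6.1644
Step 2: TM = 26.8 / 6.1644 = 4.35

4.35 TM


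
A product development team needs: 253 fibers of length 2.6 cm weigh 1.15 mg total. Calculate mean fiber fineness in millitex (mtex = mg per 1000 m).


Formula: fineness (mtex) = mass (mg) / total length (km) = (mass_mg / total_length_m) * 1000
Step 1: Convert fiber length: 2.6 cm = 0.026 m
Step 2: Total fiber length = 253 * 0.026 = 6.578 m
Step 3: Linear density = 1.15 mg / 6.578 m = 0.1748 mg/m
Step 4: fineness = 0.1748 * 1000 = 174.8 mtex

174.8 mtex


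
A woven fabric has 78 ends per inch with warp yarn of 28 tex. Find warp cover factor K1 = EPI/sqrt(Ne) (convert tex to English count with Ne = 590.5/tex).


Formula: K1 = EPI / sqrt(Ne), with Ne = 590.5 / tex_warp
Step 1: Ne = 590.5 / 28 = 21.089
Step 2: sqrt(Ne) = sqrt(21.089) = 4.5923
Step 3: K1 = 78 / 4.5923 = 17.0

17.0


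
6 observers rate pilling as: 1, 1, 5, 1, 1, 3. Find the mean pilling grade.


Formula: Mean = sum / count
Sum = 1 + 1 + 5 + 1 + 1 + 3 = 12
Mean = 12 / 6 = 2.0

2.0


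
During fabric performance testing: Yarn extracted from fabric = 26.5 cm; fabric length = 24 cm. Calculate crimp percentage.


Formula: Crimp% = ((L_yarn - L_fabric) / L_fabric) * 100
Step 1: Extension = 26.5 - 24 = 2.5 cm
Step 2: Crimp% = (2.5 / 24) * 100
Step 3: Crimp% = 0.104167 * 100 = 10.4167% ≈ 10.4%

10.4%


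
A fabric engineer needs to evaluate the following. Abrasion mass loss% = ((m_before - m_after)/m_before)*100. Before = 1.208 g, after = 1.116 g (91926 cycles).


Formula: Mass loss% = ((m_before - m_after) / m_before) * 100
Step 1: Mass loss = 1.208 - 1.116 = 0.092 g
Step 2: Ratio = 0.092 / 1.208 = 0.0761589
Step 3: Mass loss% = 0.0761589 * 100 = 7.61589% ≈ 7.62%

7.62%


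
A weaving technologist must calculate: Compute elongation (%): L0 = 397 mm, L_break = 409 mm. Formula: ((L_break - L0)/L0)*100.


Formula: Elongation (%) = ((L_break - L0) / L0) * 100
Step 1: Extension = 409 - 397 = 12 mm
Step 2: Elongation = (12 / 397) * 100
Step 3: Elongation = 0.030227 * 100 = 3.0227% ≈ 3.0%

3.0%


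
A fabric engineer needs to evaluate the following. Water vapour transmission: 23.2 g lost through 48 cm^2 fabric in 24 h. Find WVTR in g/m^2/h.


Formula: WVTR = mass_loss / (area * time)
Step 1: Convert area: 48 cm^2 = 0.0048 m^2
Step 2: WVTR = 23.2 g / (0.0048 m^2 * 24 h)
Step 3: WVTR = 23.2 / 0.1152 = 201.4 g/m^2/h

201.4 g/m^2/h


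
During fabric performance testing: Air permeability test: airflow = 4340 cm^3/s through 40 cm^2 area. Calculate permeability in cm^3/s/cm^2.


Formula: Air Permeability = Airflow / Test Area
AP = 4340 cm^3/s / 40 cm^2
AP = 108.5 cm^3/s/cm^2

108.5 cm^3/s/cm^2


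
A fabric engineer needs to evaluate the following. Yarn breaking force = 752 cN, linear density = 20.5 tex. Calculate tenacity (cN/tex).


Formula: Tenacity = Breaking force / Linear density
Tenacity = 752 cN / 20.5 tex
Tenacity = 36.68 cN/tex

36.68 cN/tex


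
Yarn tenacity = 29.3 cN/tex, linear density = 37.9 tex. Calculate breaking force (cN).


Formula: Breaking force = Tenacity * Linear density
F = 29.3 cN/tex * 37.9 tex
F = 1110.47 cN

1110.47 cN


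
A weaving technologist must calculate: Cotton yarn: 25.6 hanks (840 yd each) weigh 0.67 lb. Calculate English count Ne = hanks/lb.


Formula: Ne = hanks / mass_lb
Substituting: Ne = 25.6 / 0.67
Ne = 38.2

38.2 Ne


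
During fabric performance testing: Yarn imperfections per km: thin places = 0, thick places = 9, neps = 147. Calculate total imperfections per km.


Formula: Total = thin places + thick places + neps
Total = 0 + 9 + 147
Total = 156 imperfections/km

156 imperfections/km


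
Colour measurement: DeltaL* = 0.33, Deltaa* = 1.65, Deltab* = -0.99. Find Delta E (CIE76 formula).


Formula: Delta E = sqrt(dL*^2 + da*^2 + db*^2)
Step 1: dL*^2 = 0.33^2 = 0.1089
Step 2: da*^2 = 1.65^2 = 2.7225
Step 3: db*^2 = (-0.99)^2 = 0.9801
Step 4: Sum = 0.1089 + 2.7225 + 0.9801 = 3.8115
Step 5: Delta E = sqrt(3.8115) = 1.95

1.95 Delta E


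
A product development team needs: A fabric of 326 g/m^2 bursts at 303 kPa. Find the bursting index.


Formula: Bursting Index = Bursting Strength / Fabric GSM
BI = 303 kPa / 326 g/m^2
BI = 0.929 kPa/(g/m^2)

0.929 kPa/(g/m^2)


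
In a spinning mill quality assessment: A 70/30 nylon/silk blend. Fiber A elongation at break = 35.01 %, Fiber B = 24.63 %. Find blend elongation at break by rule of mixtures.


Formula: Blend property = (fraction_A * property_A) + (fraction_B * property_B)
Step 1: Contribution A = 70/100 * 35.01 % = 24.507 %
Step 2: Contribution B = 30/100 * 24.63 % = 7.389 %
Step 3: Blend elongation at break = 24.507 + 7.389 = 31.896 %

31.896 %


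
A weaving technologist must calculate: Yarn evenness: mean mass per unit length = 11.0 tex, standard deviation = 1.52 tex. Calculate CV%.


Formula: CV% = (standard deviation / mean) * 100
Step 1: Ratio = 1.52 / 11.0 = 0.138182
Step 2: CV% = 0.138182 * 100 = 13.8182% ≈ 13.8%

13.8%


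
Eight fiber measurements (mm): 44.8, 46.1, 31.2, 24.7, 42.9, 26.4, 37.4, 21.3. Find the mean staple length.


Formula: Mean = sum of lengths / count
Sum = 44.8 + 46.1 + 31.2 + 24.7 + 42.9 + 26.4 + 37.4 + 21.3
Sum = 274.8 mm
Mean = 274.8 / 8 = 34.35 mm

34.35 mm


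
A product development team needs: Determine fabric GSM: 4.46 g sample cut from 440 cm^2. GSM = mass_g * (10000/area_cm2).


Formula: GSM = mass_g / area_m2
Step 1: Convert area: 440 cm^2 = 440 / 10000 = 0.044 m^2
Step 2: GSM = 4.46 g / 0.044 m^2 = 101.4 g/m^2

101.4 g/m^2


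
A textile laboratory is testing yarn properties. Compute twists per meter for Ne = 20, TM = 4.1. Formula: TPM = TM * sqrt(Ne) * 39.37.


Formula: TPM = TM * sqrt(Ne) * 39.37
Step 1: sqrt(Ne) = sqrt(20) = 4.4721
Step 2: TM * sqrt(Ne) = 4.1 * 4.4721 = 18.3356
Step 3: TPM = 18.3356 * 39.37 = 722 twists/m

722 twists/m


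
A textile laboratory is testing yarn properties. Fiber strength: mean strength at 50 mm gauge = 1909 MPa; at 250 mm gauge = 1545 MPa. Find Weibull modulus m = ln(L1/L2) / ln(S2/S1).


Formula: m = ln(L1/L2) / ln(S2/S1)
Step 1: ln(L1/L2) = ln(50/250) = -1.60944
Step 2: S2/S1 = 1545/1909 = 0.80932
Step 3: ln(S2/S1) = ln(0.80932) = -0.21156
Step 4: m = -1.60944 / -0.21156 = 7.61

7.61 (Weibull m)


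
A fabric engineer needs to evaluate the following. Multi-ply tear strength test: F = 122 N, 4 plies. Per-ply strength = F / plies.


Formula: Per-ply strength = Total force / Number of plies
Per-ply = 122 N / 4
Per-ply = 30.5 N

30.5 N


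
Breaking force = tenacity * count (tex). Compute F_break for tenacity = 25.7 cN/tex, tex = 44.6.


Formula: Breaking force = Tenacity * Linear density
F = 25.7 cN/tex * 44.6 tex
F = 1146.22 cN

1146.22 cN


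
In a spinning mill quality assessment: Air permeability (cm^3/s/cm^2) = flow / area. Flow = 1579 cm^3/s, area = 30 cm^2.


Formula: Air Permeability = Airflow / Test Area
AP = 1579 cm^3/s / 30 cm^2
AP = 52.6 cm^3/s/cm^2

52.6 cm^3/s/cm^2


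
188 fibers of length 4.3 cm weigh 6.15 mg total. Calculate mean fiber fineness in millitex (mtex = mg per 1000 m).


Formula: fineness (mtex) = mass (mg) / total length (km) = (mass_mg / total_length_m) * 1000
Step 1: Convert fiber length: 4.3 cm = 0.043 m
Step 2: Total fiber length = 188 * 0.043 = 8.084 m
Step 3: Linear density = 6.15 mg / 8.084 m = 0.7608 mg/m
Step 4: fineness = 0.7608 * 1000 = 760.8 mtex

760.8 mtex


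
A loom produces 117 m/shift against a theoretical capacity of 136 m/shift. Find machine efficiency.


Formula: Efficiency% = (Actual output / Theoretical output) * 100
Efficiency% = (117 / 136) * 100
Efficiency% = 0.860294 * 100 = 86.0294% ≈ 86.0%

86.0%


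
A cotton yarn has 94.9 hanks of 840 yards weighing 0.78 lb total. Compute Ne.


Formula: Ne = hanks / mass_lb
Substituting: Ne = 94.9 / 0.78
Ne = 121.7

121.7 Ne


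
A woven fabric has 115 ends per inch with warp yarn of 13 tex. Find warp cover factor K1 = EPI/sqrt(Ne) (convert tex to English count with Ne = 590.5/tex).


Formula: K1 = EPI / sqrt(Ne), with Ne = 590.5 / tex_warp
Step 1: Ne = 590.5 / 13 = 45.423
Step 2: sqrt(Ne) = sqrt(45.423) = 6.7397
Step 3: K1 = 115 / 6.7397 = 17.1

17.1


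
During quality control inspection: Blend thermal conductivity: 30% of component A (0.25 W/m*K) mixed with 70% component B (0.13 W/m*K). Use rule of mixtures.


Formula: Blend property = (fraction_A * property_A) + (fraction_B * property_B)
Step 1: Contribution A = 30/100 * 0.25 W/m*K = 0.075 W/m*K
Step 2: Contribution B = 70/100 * 0.13 W/m*K = 0.091 W/m*K
Step 3: Blend thermal conductivity = 0.075 + 0.091 = 0.166 W/m*K

0.166 W/m*K


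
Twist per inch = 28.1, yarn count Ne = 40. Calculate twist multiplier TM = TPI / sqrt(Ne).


Formula: TM = TPI / sqrt(Ne)
Step 1: sqrt(Ne) = sqrt(40) = 6.3246
Step 2: TM = 28.1 / 6.3246 = 4.44

4.44 TM


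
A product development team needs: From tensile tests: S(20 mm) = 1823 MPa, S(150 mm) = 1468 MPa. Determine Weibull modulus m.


Formula: m = ln(L1/L2) / ln(S2/S1)
Step 1: ln(L1/L2) = ln(20/150) = -2.01490
Step 2: S2/S1 = 1468/1823 = 0.80527
Step 3: ln(S2/S1) = ln(0.80527) = -0.21658
Step 4: m = -2.01490 / -0.21658 = 9.30

9.30 (Weibull m)


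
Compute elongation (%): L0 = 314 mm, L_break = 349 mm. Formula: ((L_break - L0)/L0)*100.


Formula: Elongation (%) = ((L_break - L0) / L0) * 100
Step 1: Extension = 349 - 314 = 35 mm
Step 2: Elongation = (35 / 314) * 100
Step 3: Elongation = 0.111465 * 100 = 11.1465% ≈ 11.1%

11.1%


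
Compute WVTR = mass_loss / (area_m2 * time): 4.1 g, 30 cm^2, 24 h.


Formula: WVTR = mass_loss / (area * time)
Step 1: Convert area: 30 cm^2 = 0.003 m^2
Step 2: WVTR = 4.1 g / (0.003 m^2 * 24 h)
Step 3: WVTR = 4.1 / 0.072 = 56.9 g/m^2/h

56.9 g/m^2/h


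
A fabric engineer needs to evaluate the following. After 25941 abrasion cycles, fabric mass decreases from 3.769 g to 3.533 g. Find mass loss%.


Formula: Mass loss% = ((m_before - m_after) / m_before) * 100
Step 1: Mass loss = 3.769 - 3.533 = 0.236 g
Step 2: Ratio = 0.236 / 3.769 = 0.0626161
Step 3: Mass loss% = 0.0626161 * 100 = 6.26161% ≈ 6.26%

6.26%


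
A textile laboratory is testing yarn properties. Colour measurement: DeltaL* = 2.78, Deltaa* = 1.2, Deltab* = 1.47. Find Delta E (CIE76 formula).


Formula: Delta E = sqrt(dL*^2 + da*^2 + db*^2)
Step 1: dL*^2 = 2.78^2 = 7.7284
Step 2: da*^2 = 1.2^2 = 1.44
Step 3: db*^2 = 1.47^2 = 2.1609
Step 4: Sum = 7.7284 + 1.44 + 2.1609 = 11.3293
Step 5: Delta E = sqrt(11.3293) = 3.37

3.37 Delta E


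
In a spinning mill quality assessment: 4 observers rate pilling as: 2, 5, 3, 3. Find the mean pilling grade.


Formula: Mean = sum / count
Sum = 2 + 5 + 3 + 3 = 13
Mean = 13 / 4 = 3.3

3.3


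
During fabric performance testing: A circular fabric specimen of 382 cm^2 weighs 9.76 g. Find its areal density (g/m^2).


Formula: GSM = mass_g / area_m2
Step 1: Convert area: 382 cm^2 = 382 / 10000 = 0.0382 m^2
Step 2: GSM = 9.76 g / 0.0382 m^2 = 255.5 g/m^2

255.5 g/m^2


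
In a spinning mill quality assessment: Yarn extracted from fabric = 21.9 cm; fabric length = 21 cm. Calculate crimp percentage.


Formula: Crimp% = ((L_yarn - L_fabric) / L_fabric) * 100
Step 1: Extension = 21.9 - 21 = 0.9 cm
Step 2: Crimp% = (0.9 / 21) * 100
Step 3: Crimp% = 0.042857 * 100 = 4.2857% ≈ 4.3%

4.3%


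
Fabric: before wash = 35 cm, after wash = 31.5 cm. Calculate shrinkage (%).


Formula: Shrinkage% = ((L_before - L_after) / L_before) * 100
Step 1: Shrinkage = 35 - 31.5 = 3.5 cm
Step 2: Shrinkage% = (3.5 / 35) * 100
Step 3: Shrinkage% = 0.1 * 100 = 10.0%

10.0%


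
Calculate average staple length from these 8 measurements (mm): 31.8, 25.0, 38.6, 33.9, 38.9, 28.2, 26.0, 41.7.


Formula: Mean = sum of lengths / count
Sum = 31.8 + 25.0 + 38.6 + 33.9 + 38.9 + 28.2 + 26.0 + 41.7
Sum = 264.1 mm
Mean = 264.1 / 8 = 33.01 mm

33.01 mm


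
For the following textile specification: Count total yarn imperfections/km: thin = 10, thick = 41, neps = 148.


Formula: Total = thin places + thick places + neps
Total = 10 + 41 + 148
Total = 199 imperfections/km

199 imperfections/km


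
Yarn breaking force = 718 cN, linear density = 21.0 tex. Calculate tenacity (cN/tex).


Formula: Tenacity = Breaking force / Linear density
Tenacity = 718 cN / 21.0 tex
Tenacity = 34.19 cN/tex

34.19 cN/tex


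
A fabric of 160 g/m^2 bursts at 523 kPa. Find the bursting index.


Formula: Bursting Index = Bursting Strength / Fabric GSM
BI = 523 kPa / 160 g/m^2
BI = 3.269 kPa/(g/m^2)

3.269 kPa/(g/m^2)


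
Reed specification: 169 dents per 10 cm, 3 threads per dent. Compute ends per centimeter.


Formula: EPC = (dents per 10 cm * ends per dent) / 10
Step 1: Total ends per 10 cm = 169 * 3 = 507
Step 2: EPC = 507 / 10 = 50.7 ends/cm

50.7 ends/cm


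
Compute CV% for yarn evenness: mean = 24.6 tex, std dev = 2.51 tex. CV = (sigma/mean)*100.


Formula: CV% = (standard deviation / mean) * 100
Step 1: Ratio = 2.51 / 24.6 = 0.102033
Step 2: CV% = 0.102033 * 100 = 10.2033% ≈ 10.2%

10.2%


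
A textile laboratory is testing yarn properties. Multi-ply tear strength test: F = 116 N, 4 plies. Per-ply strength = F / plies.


Formula: Per-ply strength = Total force / Number of plies
Per-ply = 116 N / 4
Per-ply = 29 N

29 N


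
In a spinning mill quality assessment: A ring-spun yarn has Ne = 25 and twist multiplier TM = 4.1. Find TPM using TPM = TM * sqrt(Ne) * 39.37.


Formula: TPM = TM * sqrt(Ne) * 39.37
Step 1: sqrt(Ne) = sqrt(25) = 5
Step 2: TM * sqrt(Ne) = 4.1 * 5 = 20.5
Step 3: TPM = 20.5 * 39.37 = 807 twists/m

807 twists/m


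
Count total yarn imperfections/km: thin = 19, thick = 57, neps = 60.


Formula: Total = thin places + thick places + neps
Total = 19 + 57 + 60
Total = 136 imperfections/km

136 imperfections/km


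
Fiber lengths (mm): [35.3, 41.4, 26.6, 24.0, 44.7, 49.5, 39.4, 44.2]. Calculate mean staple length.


Formula: Mean = sum of lengths / count
Sum = 35.3 + 41.4 + 26.6 + 24.0 + 44.7 + 49.5 + 39.4 + 44.2
Sum = 305.1 mm
Mean = 305.1 / 8 = 38.14 mm

38.14 mm


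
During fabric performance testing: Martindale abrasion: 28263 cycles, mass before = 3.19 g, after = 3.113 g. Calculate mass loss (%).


Formula: Mass loss% = ((m_before - m_after) / m_before) * 100
Step 1: Mass loss = 3.19 - 3.113 = 0.077 g
Step 2: Ratio = 0.077 / 3.19 = 0.0241379
Step 3: Mass loss% = 0.0241379 * 100 = 2.41379% ≈ 2.41%

2.41%


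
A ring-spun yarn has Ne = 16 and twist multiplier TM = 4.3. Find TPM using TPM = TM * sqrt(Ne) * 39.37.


Formula: TPM = TM * sqrt(Ne) * 39.37
Step 1: sqrt(Ne) = sqrt(16) = 4
Step 2: TM * sqrt(Ne) = 4.3 * 4 = 17.2
Step 3: TPM = 17.2 * 39.37 = 677 twists/m

677 twists/m


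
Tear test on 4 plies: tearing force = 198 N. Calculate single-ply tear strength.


Formula: Per-ply strength = Total force / Number of plies
Per-ply = 198 N / 4
Per-ply = 49.5 N

49.5 N


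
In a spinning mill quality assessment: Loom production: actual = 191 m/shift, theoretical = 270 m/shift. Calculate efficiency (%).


Formula: Efficiency% = (Actual output / Theoretical output) * 100
Efficiency% = (191 / 270) * 100
Efficiency% = 0.707407 * 100 = 70.7407% ≈ 70.7%

70.7%


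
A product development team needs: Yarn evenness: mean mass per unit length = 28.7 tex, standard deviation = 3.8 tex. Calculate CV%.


Formula: CV% = (standard deviation / mean) * 100
Step 1: Ratio = 3.8 / 28.7 = 0.132404
Step 2: CV% = 0.132404 * 100 = 13.2404% ≈ 13.2%

13.2%


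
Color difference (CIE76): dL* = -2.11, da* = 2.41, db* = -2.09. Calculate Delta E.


Formula: Delta E = sqrt(dL*^2 + da*^2 + db*^2)
Step 1: dL*^2 = (-2.11)^2 = 4.4521
Step 2: da*^2 = 2.41^2 = 5.8081
Step 3: db*^2 = (-2.09)^2 = 4.3681
Step 4: Sum = 4.4521 + 5.8081 + 4.3681 = 14.6283
Step 5: Delta E = sqrt(14.6283) = 3.82

3.82 Delta E


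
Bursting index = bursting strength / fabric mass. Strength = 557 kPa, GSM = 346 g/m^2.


Formula: Bursting Index = Bursting Strength / Fabric GSM
BI = 557 kPa / 346 g/m^2
BI = 1.610 kPa/(g/m^2)

1.610 kPa/(g/m^2)


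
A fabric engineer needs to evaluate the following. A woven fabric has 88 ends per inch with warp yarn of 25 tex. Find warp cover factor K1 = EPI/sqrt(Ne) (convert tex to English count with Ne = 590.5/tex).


Formula: K1 = EPI / sqrt(Ne), with Ne = 590.5 / tex_warp
Step 1: Ne = 590.5 / 25 = 23.62
Step 2: sqrt(Ne) = sqrt(23.62) = 4.86
Step 3: K1 = 88 / 4.86 = 18.1

18.1


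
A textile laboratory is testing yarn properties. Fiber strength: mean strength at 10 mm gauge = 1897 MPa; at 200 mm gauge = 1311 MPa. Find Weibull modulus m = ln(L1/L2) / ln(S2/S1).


Formula: m = ln(L1/L2) / ln(S2/S1)
Step 1: ln(L1/L2) = ln(10/200) = -2.99573
Step 2: S2/S1 = 1311/1897 = 0.69109
Step 3: ln(S2/S1) = ln(0.69109) = -0.36949
Step 4: m = -2.99573 / -0.36949 = 8.11

8.11 (Weibull m)


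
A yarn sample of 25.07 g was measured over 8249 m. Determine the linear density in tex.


Formula: Tex = (mass_g / length_m) * 1000
Substituting: Tex = (25.07 / 8249) * 1000
Intermediate: 25.07 / 8249 = 0.00303916 g/m
Tex = 0.00303916 * 1000 = 3.04 tex

3.04 tex


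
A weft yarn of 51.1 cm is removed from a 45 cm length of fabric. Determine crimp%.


Formula: Crimp% = ((L_yarn - L_fabric) / L_fabric) * 100
Step 1: Extension = 51.1 - 45 = 6.1 cm
Step 2: Crimp% = (6.1 / 45) * 100
Step 3: Crimp% = 0.135556 * 100 = 13.5556% ≈ 13.6%

13.6%


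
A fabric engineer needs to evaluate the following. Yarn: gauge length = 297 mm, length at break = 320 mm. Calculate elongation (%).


Formula: Elongation (%) = ((L_break - L0) / L0) * 100
Step 1: Extension = 320 - 297 = 23 mm
Step 2: Elongation = (23 / 297) * 100
Step 3: Elongation = 0.077441 * 100 = 7.7441% ≈ 7.7%

7.7%


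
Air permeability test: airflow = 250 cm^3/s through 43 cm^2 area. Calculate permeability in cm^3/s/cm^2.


Formula: Air Permeability = Airflow / Test Area
AP = 250 cm^3/s / 43 cm^2
AP = 5.8 cm^3/s/cm^2

5.8 cm^3/s/cm^2


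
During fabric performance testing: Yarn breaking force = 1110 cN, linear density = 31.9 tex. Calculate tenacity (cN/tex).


Formula: Tenacity = Breaking force / Linear density
Tenacity = 1110 cN / 31.9 tex
Tenacity = 34.80 cN/tex

34.80 cN/tex


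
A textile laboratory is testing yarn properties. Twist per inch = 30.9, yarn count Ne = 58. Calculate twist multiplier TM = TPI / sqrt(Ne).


Formula: TM = TPI / sqrt(Ne)
Step 1: sqrt(Ne) = sqrt(58) = 7.6158
Step 2: TM = 30.9 / 7.6158 = 4.06

4.06 TM


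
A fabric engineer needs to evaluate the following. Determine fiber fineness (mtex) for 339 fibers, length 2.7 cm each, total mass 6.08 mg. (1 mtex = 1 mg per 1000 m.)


Formula: fineness (mtex) = mass (mg) / total length (km) = (mass_mg / total_length_m) * 1000
Step 1: Convert fiber length: 2.7 cm = 0.027 m
Step 2: Total fiber length = 339 * 0.027 = 9.153 m
Step 3: Linear density = 6.08 mg / 9.153 m = 0.6643 mg/m
Step 4: fineness = 0.6643 * 1000 = 664.3 mtex

664.3 mtex


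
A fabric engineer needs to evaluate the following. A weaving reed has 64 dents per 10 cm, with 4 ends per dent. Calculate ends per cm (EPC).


Formula: EPC = (dents per 10 cm * ends per dent) / 10
Step 1: Total ends per 10 cm = 64 * 4 = 256
Step 2: EPC = 256 / 10 = 25.6 ends/cm

25.6 ends/cm


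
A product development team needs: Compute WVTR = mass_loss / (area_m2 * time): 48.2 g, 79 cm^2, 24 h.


Formula: WVTR = mass_loss / (area * time)
Step 1: Convert area: 79 cm^2 = 0.0079 m^2
Step 2: WVTR = 48.2 g / (0.0079 m^2 * 24 h)
Step 3: WVTR = 48.2 / 0.1896 = 254.2 g/m^2/h

254.2 g/m^2/h


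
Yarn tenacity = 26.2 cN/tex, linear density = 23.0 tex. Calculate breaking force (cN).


Formula: Breaking force = Tenacity * Linear density
F = 26.2 cN/tex * 23.0 tex
F = 602.60 cN

602.60 cN


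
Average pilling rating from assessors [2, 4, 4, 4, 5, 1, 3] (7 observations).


Formula: Mean = sum / count
Sum = 2 + 4 + 4 + 4 + 5 + 1 + 3 = 23
Mean = 23 / 7 = 3.3

3.3


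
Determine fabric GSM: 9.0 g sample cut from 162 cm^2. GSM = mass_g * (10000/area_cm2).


Formula: GSM = mass_g / area_m2
Step 1: Convert area: 162 cm^2 = 162 / 10000 = 0.0162 m^2
Step 2: GSM = 9.0 g / 0.0162 m^2 = 555.6 g/m^2

555.6 g/m^2


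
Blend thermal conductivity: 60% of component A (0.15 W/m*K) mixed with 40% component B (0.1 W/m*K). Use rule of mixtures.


Formula: Blend property = (fraction_A * property_A) + (fraction_B * property_B)
Step 1: Contribution A = 60/100 * 0.15 W/m*K = 0.09 W/m*K
Step 2: Contribution B = 40/100 * 0.1 W/m*K = 0.04 W/m*K
Step 3: Blend thermal conductivity = 0.09 + 0.04 = 0.13 W/m*K

0.13 W/m*K


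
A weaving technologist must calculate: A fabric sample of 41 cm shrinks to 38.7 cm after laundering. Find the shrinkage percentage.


Formula: Shrinkage% = ((L_before - L_after) / L_before) * 100
Step 1: Shrinkage = 41 - 38.7 = 2.3 cm
Step 2: Shrinkage% = (2.3 / 41) * 100
Step 3: Shrinkage% = 0.056098 * 100 = 5.6098% ≈ 5.6%

5.6%
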